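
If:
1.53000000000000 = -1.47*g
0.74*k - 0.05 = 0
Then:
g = -1.04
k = 0.07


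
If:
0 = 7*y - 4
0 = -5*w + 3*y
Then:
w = 12/35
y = 4/7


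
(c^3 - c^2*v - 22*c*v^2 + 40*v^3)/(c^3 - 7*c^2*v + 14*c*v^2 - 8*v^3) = (-c - 5*v)/(-c + v)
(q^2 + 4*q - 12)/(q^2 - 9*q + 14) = (q + 6)/(q - 7)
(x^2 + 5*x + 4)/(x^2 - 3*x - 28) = (x + 1)/(x - 7)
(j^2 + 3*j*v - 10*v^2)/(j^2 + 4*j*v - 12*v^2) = (j + 5*v)/(j + 6*v)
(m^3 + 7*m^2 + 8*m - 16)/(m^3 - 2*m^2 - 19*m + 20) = (m + 4)/(m - 5)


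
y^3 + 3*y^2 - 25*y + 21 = (y - 3)*(y - 1)*(y + 7)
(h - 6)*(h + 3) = h^2 - 3*h - 18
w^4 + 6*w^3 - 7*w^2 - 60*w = w*(w - 3)*(w + 4)*(w + 5)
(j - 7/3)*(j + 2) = j^2 - j/3 - 14/3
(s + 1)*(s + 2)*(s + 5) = s^3 + 8*s^2 + 17*s + 10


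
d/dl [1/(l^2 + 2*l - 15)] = 2*(-l - 1)/(l^2 + 2*l - 15)^2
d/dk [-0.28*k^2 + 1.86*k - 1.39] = 1.86 - 0.56*k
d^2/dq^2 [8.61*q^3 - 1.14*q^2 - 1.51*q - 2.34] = 51.66*q - 2.28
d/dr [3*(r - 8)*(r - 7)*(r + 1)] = 9*r^2 - 84*r + 123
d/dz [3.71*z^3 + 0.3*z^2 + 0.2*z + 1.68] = 11.13*z^2 + 0.6*z + 0.2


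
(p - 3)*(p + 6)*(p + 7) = p^3 + 10*p^2 + 3*p - 126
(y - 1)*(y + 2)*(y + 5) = y^3 + 6*y^2 + 3*y - 10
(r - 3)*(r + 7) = r^2 + 4*r - 21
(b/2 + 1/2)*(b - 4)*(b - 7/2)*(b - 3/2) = b^4/2 - 4*b^3 + 65*b^2/8 + 17*b/8 - 21/2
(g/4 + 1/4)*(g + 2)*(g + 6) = g^3/4 + 9*g^2/4 + 5*g + 3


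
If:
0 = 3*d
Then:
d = 0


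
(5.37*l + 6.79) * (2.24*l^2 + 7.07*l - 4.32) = 12.0288*l^3 + 53.1755*l^2 + 24.8069*l - 29.3328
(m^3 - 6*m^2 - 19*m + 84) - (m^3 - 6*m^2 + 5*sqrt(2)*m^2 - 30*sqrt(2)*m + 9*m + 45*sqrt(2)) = -5*sqrt(2)*m^2 - 28*m + 30*sqrt(2)*m - 45*sqrt(2) + 84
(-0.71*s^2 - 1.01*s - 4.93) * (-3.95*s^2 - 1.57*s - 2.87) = 2.8045*s^4 + 5.1042*s^3 + 23.0969*s^2 + 10.6388*s + 14.1491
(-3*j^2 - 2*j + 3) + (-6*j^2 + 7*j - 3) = -9*j^2 + 5*j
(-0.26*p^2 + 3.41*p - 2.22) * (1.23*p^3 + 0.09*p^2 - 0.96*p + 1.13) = -0.3198*p^5 + 4.1709*p^4 - 2.1741*p^3 - 3.7672*p^2 + 5.9845*p - 2.5086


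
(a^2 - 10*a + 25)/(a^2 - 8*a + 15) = (a - 5)/(a - 3)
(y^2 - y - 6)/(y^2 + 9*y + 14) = (y - 3)/(y + 7)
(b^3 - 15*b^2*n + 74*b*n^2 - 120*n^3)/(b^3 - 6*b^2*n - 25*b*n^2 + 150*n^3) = (b - 4*n)/(b + 5*n)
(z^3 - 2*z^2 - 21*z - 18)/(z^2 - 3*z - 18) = z + 1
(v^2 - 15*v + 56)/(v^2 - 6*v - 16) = (v - 7)/(v + 2)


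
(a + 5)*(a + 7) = a^2 + 12*a + 35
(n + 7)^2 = n^2 + 14*n + 49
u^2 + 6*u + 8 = (u + 2)*(u + 4)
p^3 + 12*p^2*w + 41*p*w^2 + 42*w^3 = (p + 2*w)*(p + 3*w)*(p + 7*w)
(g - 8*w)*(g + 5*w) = g^2 - 3*g*w - 40*w^2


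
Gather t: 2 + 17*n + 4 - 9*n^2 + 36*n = -9*n^2 + 53*n + 6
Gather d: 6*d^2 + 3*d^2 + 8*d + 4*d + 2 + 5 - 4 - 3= 9*d^2 + 12*d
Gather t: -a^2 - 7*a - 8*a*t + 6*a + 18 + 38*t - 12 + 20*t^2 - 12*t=-a^2 - a + 20*t^2 + t*(26 - 8*a) + 6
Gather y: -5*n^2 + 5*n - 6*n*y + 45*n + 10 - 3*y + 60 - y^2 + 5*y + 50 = -5*n^2 + 50*n - y^2 + y*(2 - 6*n) + 120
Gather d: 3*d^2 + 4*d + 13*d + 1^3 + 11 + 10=3*d^2 + 17*d + 22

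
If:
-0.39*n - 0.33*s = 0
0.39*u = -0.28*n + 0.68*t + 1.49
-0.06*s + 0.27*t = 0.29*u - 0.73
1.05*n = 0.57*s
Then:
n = 0.00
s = 0.00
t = -1.60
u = 1.02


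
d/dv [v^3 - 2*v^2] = v*(3*v - 4)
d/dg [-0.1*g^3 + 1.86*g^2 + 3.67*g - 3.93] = -0.3*g^2 + 3.72*g + 3.67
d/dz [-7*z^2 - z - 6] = -14*z - 1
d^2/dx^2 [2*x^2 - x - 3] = 4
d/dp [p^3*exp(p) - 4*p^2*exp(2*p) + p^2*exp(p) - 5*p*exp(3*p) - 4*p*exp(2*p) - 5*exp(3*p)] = (p^3 - 8*p^2*exp(p) + 4*p^2 - 15*p*exp(2*p) - 16*p*exp(p) + 2*p - 20*exp(2*p) - 4*exp(p))*exp(p)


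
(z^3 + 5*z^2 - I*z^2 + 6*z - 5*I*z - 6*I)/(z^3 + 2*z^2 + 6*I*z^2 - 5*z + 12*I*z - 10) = (z^2 + z*(3 - I) - 3*I)/(z^2 + 6*I*z - 5)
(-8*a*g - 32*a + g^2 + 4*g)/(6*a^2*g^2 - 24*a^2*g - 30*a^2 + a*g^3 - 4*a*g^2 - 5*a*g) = (8*a*g + 32*a - g^2 - 4*g)/(a*(-6*a*g^2 + 24*a*g + 30*a - g^3 + 4*g^2 + 5*g))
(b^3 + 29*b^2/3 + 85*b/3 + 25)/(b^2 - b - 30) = (b^2 + 14*b/3 + 5)/(b - 6)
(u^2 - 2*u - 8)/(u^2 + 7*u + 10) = (u - 4)/(u + 5)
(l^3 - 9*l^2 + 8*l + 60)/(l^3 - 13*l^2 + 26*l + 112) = (l^2 - 11*l + 30)/(l^2 - 15*l + 56)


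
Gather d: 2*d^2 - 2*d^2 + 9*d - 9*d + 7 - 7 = 0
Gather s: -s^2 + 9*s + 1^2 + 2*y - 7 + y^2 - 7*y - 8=-s^2 + 9*s + y^2 - 5*y - 14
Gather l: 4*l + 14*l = 18*l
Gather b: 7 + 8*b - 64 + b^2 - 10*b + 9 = b^2 - 2*b - 48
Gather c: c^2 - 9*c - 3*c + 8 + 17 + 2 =c^2 - 12*c + 27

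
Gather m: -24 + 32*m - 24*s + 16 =32*m - 24*s - 8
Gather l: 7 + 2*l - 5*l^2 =-5*l^2 + 2*l + 7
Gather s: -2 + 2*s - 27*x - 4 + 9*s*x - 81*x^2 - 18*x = s*(9*x + 2) - 81*x^2 - 45*x - 6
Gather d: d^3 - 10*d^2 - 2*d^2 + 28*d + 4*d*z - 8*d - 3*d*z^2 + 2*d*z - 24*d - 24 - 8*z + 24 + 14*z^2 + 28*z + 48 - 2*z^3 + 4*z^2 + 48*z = d^3 - 12*d^2 + d*(-3*z^2 + 6*z - 4) - 2*z^3 + 18*z^2 + 68*z + 48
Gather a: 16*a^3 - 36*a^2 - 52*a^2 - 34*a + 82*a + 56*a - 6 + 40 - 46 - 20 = 16*a^3 - 88*a^2 + 104*a - 32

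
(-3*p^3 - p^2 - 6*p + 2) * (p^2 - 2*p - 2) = -3*p^5 + 5*p^4 + 2*p^3 + 16*p^2 + 8*p - 4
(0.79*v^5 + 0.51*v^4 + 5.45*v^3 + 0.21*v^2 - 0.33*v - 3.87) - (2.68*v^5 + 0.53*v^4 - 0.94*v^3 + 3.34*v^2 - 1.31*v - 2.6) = -1.89*v^5 - 0.02*v^4 + 6.39*v^3 - 3.13*v^2 + 0.98*v - 1.27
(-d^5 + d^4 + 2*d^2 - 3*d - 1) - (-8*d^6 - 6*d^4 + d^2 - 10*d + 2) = 8*d^6 - d^5 + 7*d^4 + d^2 + 7*d - 3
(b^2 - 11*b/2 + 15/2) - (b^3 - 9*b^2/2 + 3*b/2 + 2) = -b^3 + 11*b^2/2 - 7*b + 11/2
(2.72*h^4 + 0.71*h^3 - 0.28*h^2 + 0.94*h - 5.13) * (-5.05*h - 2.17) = -13.736*h^5 - 9.4879*h^4 - 0.1267*h^3 - 4.1394*h^2 + 23.8667*h + 11.1321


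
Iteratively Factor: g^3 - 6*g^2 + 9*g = (g - 3)*(g^2 - 3*g) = g*(g - 3)*(g - 3)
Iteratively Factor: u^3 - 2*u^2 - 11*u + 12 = (u - 4)*(u^2 + 2*u - 3) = (u - 4)*(u - 1)*(u + 3)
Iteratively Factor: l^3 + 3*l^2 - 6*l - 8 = (l + 1)*(l^2 + 2*l - 8) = (l + 1)*(l + 4)*(l - 2)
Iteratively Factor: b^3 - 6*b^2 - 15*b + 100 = (b + 4)*(b^2 - 10*b + 25) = (b - 5)*(b + 4)*(b - 5)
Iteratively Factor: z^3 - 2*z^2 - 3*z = (z + 1)*(z^2 - 3*z) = (z - 3)*(z + 1)*(z)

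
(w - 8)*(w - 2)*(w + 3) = w^3 - 7*w^2 - 14*w + 48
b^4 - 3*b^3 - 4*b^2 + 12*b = b*(b - 3)*(b - 2)*(b + 2)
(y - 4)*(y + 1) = y^2 - 3*y - 4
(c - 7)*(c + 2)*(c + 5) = c^3 - 39*c - 70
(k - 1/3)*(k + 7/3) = k^2 + 2*k - 7/9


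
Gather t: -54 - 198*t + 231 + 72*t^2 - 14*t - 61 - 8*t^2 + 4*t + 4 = 64*t^2 - 208*t + 120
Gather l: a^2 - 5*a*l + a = a^2 - 5*a*l + a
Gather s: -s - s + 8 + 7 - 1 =14 - 2*s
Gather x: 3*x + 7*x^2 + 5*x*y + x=7*x^2 + x*(5*y + 4)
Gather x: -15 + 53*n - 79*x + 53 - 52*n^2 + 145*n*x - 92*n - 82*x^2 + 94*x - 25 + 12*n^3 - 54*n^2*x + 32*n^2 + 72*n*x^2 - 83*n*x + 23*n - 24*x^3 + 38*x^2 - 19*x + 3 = 12*n^3 - 20*n^2 - 16*n - 24*x^3 + x^2*(72*n - 44) + x*(-54*n^2 + 62*n - 4) + 16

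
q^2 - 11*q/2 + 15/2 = (q - 3)*(q - 5/2)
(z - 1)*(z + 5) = z^2 + 4*z - 5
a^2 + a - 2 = (a - 1)*(a + 2)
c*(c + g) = c^2 + c*g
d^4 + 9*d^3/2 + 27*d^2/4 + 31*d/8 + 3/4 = (d + 1/2)^2*(d + 3/2)*(d + 2)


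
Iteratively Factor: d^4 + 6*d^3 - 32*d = (d + 4)*(d^3 + 2*d^2 - 8*d) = (d - 2)*(d + 4)*(d^2 + 4*d) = (d - 2)*(d + 4)^2*(d)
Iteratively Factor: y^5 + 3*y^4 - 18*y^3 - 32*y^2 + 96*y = (y)*(y^4 + 3*y^3 - 18*y^2 - 32*y + 96) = y*(y - 2)*(y^3 + 5*y^2 - 8*y - 48) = y*(y - 3)*(y - 2)*(y^2 + 8*y + 16) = y*(y - 3)*(y - 2)*(y + 4)*(y + 4)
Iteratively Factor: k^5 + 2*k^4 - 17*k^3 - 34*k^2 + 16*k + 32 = (k + 2)*(k^4 - 17*k^2 + 16) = (k - 4)*(k + 2)*(k^3 + 4*k^2 - k - 4) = (k - 4)*(k - 1)*(k + 2)*(k^2 + 5*k + 4) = (k - 4)*(k - 1)*(k + 2)*(k + 4)*(k + 1)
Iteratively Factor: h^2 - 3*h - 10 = (h - 5)*(h + 2)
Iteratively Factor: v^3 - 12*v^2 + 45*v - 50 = (v - 5)*(v^2 - 7*v + 10) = (v - 5)^2*(v - 2)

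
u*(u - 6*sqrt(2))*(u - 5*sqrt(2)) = u^3 - 11*sqrt(2)*u^2 + 60*u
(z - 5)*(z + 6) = z^2 + z - 30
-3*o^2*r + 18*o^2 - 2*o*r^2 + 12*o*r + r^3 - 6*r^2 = (-3*o + r)*(o + r)*(r - 6)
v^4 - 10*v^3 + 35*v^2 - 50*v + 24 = (v - 4)*(v - 3)*(v - 2)*(v - 1)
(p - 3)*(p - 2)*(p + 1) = p^3 - 4*p^2 + p + 6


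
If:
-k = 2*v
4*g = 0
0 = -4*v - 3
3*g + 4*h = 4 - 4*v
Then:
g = 0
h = 7/4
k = 3/2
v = -3/4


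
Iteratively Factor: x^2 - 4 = (x - 2)*(x + 2)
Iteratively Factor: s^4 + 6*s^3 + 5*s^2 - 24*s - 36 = (s + 3)*(s^3 + 3*s^2 - 4*s - 12) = (s + 2)*(s + 3)*(s^2 + s - 6) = (s - 2)*(s + 2)*(s + 3)*(s + 3)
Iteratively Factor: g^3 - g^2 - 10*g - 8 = (g + 2)*(g^2 - 3*g - 4) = (g + 1)*(g + 2)*(g - 4)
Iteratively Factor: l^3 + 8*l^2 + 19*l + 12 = (l + 1)*(l^2 + 7*l + 12) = (l + 1)*(l + 4)*(l + 3)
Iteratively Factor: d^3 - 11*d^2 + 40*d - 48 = (d - 4)*(d^2 - 7*d + 12) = (d - 4)^2*(d - 3)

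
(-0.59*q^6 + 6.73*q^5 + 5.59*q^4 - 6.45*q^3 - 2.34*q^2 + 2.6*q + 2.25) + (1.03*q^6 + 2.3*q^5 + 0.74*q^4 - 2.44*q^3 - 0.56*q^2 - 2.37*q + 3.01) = 0.44*q^6 + 9.03*q^5 + 6.33*q^4 - 8.89*q^3 - 2.9*q^2 + 0.23*q + 5.26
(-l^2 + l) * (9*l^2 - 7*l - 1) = -9*l^4 + 16*l^3 - 6*l^2 - l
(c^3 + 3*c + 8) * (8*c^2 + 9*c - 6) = 8*c^5 + 9*c^4 + 18*c^3 + 91*c^2 + 54*c - 48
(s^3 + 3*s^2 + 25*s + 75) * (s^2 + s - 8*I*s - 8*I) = s^5 + 4*s^4 - 8*I*s^4 + 28*s^3 - 32*I*s^3 + 100*s^2 - 224*I*s^2 + 75*s - 800*I*s - 600*I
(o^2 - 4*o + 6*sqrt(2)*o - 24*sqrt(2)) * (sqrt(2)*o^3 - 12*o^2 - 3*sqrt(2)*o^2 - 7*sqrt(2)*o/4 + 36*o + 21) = sqrt(2)*o^5 - 7*sqrt(2)*o^4 - 247*sqrt(2)*o^3/4 + 511*sqrt(2)*o^2 - 738*sqrt(2)*o - 504*sqrt(2)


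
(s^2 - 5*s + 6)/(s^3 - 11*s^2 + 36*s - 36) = 1/(s - 6)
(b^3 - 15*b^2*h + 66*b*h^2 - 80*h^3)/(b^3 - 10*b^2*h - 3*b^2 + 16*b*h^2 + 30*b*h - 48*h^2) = (b - 5*h)/(b - 3)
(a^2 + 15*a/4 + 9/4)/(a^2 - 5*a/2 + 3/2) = (4*a^2 + 15*a + 9)/(2*(2*a^2 - 5*a + 3))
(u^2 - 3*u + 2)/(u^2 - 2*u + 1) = (u - 2)/(u - 1)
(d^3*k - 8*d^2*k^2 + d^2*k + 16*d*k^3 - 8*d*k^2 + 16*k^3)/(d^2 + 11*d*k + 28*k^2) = k*(d^3 - 8*d^2*k + d^2 + 16*d*k^2 - 8*d*k + 16*k^2)/(d^2 + 11*d*k + 28*k^2)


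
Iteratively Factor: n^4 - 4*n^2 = (n - 2)*(n^3 + 2*n^2) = n*(n - 2)*(n^2 + 2*n) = n*(n - 2)*(n + 2)*(n)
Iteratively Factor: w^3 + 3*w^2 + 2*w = (w)*(w^2 + 3*w + 2) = w*(w + 1)*(w + 2)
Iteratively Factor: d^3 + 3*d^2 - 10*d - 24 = (d + 4)*(d^2 - d - 6) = (d + 2)*(d + 4)*(d - 3)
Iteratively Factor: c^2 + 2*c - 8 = (c + 4)*(c - 2)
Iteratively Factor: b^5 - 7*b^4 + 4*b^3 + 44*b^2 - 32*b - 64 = (b - 2)*(b^4 - 5*b^3 - 6*b^2 + 32*b + 32) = (b - 4)*(b - 2)*(b^3 - b^2 - 10*b - 8) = (b - 4)^2*(b - 2)*(b^2 + 3*b + 2) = (b - 4)^2*(b - 2)*(b + 1)*(b + 2)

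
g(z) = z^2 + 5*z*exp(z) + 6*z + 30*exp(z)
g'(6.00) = 26240.87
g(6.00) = 24277.73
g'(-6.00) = -5.99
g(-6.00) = 0.00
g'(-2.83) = 1.57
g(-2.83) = -8.04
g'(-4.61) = -3.10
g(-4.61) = -6.34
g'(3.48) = 1713.85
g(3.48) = 1571.58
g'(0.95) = 110.68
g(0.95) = 96.46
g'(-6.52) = -7.04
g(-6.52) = 3.39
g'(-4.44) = -2.73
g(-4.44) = -6.83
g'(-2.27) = 3.90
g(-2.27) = -6.54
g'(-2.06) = 5.03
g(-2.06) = -5.61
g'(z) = 5*z*exp(z) + 2*z + 35*exp(z) + 6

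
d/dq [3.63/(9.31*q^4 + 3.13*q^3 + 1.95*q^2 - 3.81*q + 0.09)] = (-135.1812*q^3 - 34.0857*q^2 - 14.157*q + 13.8303)/(9.31*q^4 + 3.13*q^3 + 1.95*q^2 - 3.81*q + 0.09)^2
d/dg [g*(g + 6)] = 2*g + 6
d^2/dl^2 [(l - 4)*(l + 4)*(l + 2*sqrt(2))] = 6*l + 4*sqrt(2)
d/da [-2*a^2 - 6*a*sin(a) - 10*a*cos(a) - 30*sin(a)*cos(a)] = 10*a*sin(a) - 6*a*cos(a) - 4*a - 6*sin(a) - 10*cos(a) - 30*cos(2*a)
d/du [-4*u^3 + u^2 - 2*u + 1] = -12*u^2 + 2*u - 2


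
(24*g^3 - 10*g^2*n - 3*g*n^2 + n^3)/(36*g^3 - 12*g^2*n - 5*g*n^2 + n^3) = (4*g - n)/(6*g - n)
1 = 1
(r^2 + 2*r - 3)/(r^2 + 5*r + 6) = (r - 1)/(r + 2)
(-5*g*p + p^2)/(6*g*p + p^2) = (-5*g + p)/(6*g + p)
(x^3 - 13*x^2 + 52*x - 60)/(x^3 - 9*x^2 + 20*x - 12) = (x - 5)/(x - 1)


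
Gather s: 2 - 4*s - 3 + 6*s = 2*s - 1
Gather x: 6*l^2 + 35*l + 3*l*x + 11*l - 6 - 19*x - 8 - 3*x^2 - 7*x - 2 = 6*l^2 + 46*l - 3*x^2 + x*(3*l - 26) - 16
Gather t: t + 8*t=9*t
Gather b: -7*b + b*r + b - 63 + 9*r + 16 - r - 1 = b*(r - 6) + 8*r - 48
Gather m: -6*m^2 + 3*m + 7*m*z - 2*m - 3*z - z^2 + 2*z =-6*m^2 + m*(7*z + 1) - z^2 - z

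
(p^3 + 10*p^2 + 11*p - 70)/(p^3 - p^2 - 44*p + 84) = (p + 5)/(p - 6)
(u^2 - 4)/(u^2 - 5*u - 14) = (u - 2)/(u - 7)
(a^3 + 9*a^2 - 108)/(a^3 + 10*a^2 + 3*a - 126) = (a + 6)/(a + 7)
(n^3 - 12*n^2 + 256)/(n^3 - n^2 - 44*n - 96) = (n - 8)/(n + 3)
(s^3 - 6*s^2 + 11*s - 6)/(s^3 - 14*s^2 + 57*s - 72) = (s^2 - 3*s + 2)/(s^2 - 11*s + 24)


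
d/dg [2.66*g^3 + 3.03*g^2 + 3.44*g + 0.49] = 7.98*g^2 + 6.06*g + 3.44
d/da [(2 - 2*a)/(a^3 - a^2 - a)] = 2*(2*a^3 - 4*a^2 + 2*a + 1)/(a^2*(a^4 - 2*a^3 - a^2 + 2*a + 1))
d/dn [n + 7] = 1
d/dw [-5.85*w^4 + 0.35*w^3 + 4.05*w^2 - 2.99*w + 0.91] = -23.4*w^3 + 1.05*w^2 + 8.1*w - 2.99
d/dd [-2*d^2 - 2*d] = -4*d - 2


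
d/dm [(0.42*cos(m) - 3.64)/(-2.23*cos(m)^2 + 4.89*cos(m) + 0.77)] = (-0.9366*cos(m)^2 + 16.2344*cos(m) - 18.123)*sin(m)/(4.9729*cos(m)^4 - 21.8094*cos(m)^3 + 20.4779*cos(m)^2 + 7.5306*cos(m) + 0.5929)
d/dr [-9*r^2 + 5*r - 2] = 5 - 18*r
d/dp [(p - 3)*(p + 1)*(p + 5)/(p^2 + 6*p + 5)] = 1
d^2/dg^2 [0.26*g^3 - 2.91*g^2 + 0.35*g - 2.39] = 1.56*g - 5.82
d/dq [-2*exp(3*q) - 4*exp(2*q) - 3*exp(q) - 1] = (-6*exp(2*q) - 8*exp(q) - 3)*exp(q)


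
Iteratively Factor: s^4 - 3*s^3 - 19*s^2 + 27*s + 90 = (s - 3)*(s^3 - 19*s - 30) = (s - 5)*(s - 3)*(s^2 + 5*s + 6) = (s - 5)*(s - 3)*(s + 3)*(s + 2)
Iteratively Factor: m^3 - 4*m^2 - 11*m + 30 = (m - 5)*(m^2 + m - 6) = (m - 5)*(m + 3)*(m - 2)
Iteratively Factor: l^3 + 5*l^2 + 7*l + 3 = (l + 1)*(l^2 + 4*l + 3) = (l + 1)*(l + 3)*(l + 1)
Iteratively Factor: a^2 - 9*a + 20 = (a - 4)*(a - 5)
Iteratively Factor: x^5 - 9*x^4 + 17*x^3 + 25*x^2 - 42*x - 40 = (x - 2)*(x^4 - 7*x^3 + 3*x^2 + 31*x + 20) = (x - 4)*(x - 2)*(x^3 - 3*x^2 - 9*x - 5) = (x - 4)*(x - 2)*(x + 1)*(x^2 - 4*x - 5) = (x - 5)*(x - 4)*(x - 2)*(x + 1)*(x + 1)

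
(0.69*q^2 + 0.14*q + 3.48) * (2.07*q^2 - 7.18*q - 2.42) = 1.4283*q^4 - 4.6644*q^3 + 4.5286*q^2 - 25.3252*q - 8.4216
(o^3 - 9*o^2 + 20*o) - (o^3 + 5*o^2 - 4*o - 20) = -14*o^2 + 24*o + 20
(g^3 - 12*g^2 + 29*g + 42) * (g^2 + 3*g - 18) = g^5 - 9*g^4 - 25*g^3 + 345*g^2 - 396*g - 756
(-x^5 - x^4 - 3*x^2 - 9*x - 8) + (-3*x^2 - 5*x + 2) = -x^5 - x^4 - 6*x^2 - 14*x - 6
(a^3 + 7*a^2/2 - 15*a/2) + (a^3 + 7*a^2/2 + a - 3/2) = 2*a^3 + 7*a^2 - 13*a/2 - 3/2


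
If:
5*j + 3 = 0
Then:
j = -3/5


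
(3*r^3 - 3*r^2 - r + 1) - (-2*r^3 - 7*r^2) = 5*r^3 + 4*r^2 - r + 1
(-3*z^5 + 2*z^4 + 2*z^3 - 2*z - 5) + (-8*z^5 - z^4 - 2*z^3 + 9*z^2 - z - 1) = -11*z^5 + z^4 + 9*z^2 - 3*z - 6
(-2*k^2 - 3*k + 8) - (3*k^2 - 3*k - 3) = 11 - 5*k^2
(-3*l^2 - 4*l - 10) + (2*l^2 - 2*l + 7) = -l^2 - 6*l - 3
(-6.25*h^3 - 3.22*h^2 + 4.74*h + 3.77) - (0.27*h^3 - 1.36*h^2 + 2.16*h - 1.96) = -6.52*h^3 - 1.86*h^2 + 2.58*h + 5.73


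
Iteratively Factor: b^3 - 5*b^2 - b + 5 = (b - 1)*(b^2 - 4*b - 5) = (b - 1)*(b + 1)*(b - 5)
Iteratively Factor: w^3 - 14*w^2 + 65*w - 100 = (w - 5)*(w^2 - 9*w + 20) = (w - 5)*(w - 4)*(w - 5)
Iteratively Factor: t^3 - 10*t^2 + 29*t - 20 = (t - 5)*(t^2 - 5*t + 4) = (t - 5)*(t - 1)*(t - 4)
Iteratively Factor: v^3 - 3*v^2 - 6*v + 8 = (v - 4)*(v^2 + v - 2) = (v - 4)*(v - 1)*(v + 2)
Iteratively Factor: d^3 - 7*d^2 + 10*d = (d)*(d^2 - 7*d + 10) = d*(d - 2)*(d - 5)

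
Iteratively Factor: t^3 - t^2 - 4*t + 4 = (t + 2)*(t^2 - 3*t + 2) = (t - 2)*(t + 2)*(t - 1)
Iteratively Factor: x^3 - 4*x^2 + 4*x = (x)*(x^2 - 4*x + 4) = x*(x - 2)*(x - 2)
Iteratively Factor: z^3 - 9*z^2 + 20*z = (z - 4)*(z^2 - 5*z) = (z - 5)*(z - 4)*(z)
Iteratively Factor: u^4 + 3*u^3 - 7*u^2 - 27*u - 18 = (u + 2)*(u^3 + u^2 - 9*u - 9) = (u + 2)*(u + 3)*(u^2 - 2*u - 3) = (u - 3)*(u + 2)*(u + 3)*(u + 1)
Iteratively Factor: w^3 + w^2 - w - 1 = (w - 1)*(w^2 + 2*w + 1) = (w - 1)*(w + 1)*(w + 1)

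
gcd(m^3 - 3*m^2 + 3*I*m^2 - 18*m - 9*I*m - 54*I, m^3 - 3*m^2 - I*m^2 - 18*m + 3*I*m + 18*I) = m^2 - 3*m - 18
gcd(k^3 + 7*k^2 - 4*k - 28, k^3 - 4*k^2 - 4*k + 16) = k^2 - 4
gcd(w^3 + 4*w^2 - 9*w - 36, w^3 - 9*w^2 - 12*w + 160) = w + 4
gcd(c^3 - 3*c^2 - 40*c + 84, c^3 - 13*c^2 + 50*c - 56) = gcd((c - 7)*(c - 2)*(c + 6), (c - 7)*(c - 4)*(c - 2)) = c^2 - 9*c + 14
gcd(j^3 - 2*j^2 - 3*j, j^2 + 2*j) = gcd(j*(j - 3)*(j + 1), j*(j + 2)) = j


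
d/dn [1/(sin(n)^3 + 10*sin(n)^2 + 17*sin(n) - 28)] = -(3*sin(n)^2 + 20*sin(n) + 17)*cos(n)/(sin(n)^3 + 10*sin(n)^2 + 17*sin(n) - 28)^2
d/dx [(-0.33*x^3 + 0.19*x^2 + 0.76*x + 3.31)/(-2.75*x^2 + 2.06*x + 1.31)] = (0.9075*x^4 - 1.3596*x^3 + 1.1845*x^2 + 18.7028*x - 5.823)/(7.5625*x^4 - 11.33*x^3 - 2.9614*x^2 + 5.3972*x + 1.7161)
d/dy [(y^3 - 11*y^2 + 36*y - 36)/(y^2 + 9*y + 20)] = (y^4 + 18*y^3 - 75*y^2 - 368*y + 1044)/(y^4 + 18*y^3 + 121*y^2 + 360*y + 400)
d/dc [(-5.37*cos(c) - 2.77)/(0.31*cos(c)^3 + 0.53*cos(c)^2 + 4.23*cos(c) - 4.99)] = -(3.3294*cos(c)^3 + 5.4222*cos(c)^2 + 2.9362*cos(c) + 38.5134)*sin(c)/(0.31*cos(c)^3 + 0.53*cos(c)^2 + 4.23*cos(c) - 4.99)^2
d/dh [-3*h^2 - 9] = -6*h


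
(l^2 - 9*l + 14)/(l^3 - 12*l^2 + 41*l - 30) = (l^2 - 9*l + 14)/(l^3 - 12*l^2 + 41*l - 30)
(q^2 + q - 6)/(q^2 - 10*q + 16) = (q + 3)/(q - 8)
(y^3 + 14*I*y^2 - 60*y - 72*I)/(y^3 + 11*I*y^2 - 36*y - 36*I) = (y + 6*I)/(y + 3*I)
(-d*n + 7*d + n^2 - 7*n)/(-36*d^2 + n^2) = (d*n - 7*d - n^2 + 7*n)/(36*d^2 - n^2)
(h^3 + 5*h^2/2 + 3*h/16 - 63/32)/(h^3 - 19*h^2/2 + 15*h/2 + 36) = (h^2 + h - 21/16)/(h^2 - 11*h + 24)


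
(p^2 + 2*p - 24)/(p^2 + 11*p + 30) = (p - 4)/(p + 5)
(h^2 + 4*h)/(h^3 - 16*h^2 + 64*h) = (h + 4)/(h^2 - 16*h + 64)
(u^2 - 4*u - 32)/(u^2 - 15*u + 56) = (u + 4)/(u - 7)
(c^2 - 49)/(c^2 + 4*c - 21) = (c - 7)/(c - 3)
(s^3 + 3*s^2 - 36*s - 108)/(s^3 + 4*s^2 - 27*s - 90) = (s - 6)/(s - 5)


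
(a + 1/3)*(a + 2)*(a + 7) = a^3 + 28*a^2/3 + 17*a + 14/3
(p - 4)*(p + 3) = p^2 - p - 12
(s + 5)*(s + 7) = s^2 + 12*s + 35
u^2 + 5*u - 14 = (u - 2)*(u + 7)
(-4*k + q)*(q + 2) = -4*k*q - 8*k + q^2 + 2*q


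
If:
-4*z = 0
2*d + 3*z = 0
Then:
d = 0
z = 0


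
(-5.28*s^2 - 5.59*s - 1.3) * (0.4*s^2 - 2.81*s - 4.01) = -2.112*s^4 + 12.6008*s^3 + 36.3607*s^2 + 26.0689*s + 5.213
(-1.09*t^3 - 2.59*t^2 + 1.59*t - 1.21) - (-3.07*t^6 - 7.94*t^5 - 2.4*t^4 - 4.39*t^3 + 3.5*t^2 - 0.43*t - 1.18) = 3.07*t^6 + 7.94*t^5 + 2.4*t^4 + 3.3*t^3 - 6.09*t^2 + 2.02*t - 0.03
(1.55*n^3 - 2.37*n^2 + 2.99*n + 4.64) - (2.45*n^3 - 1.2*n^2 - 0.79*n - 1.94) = -0.9*n^3 - 1.17*n^2 + 3.78*n + 6.58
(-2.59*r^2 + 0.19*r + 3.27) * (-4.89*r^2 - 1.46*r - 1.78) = 12.6651*r^4 + 2.8523*r^3 - 11.6575*r^2 - 5.1124*r - 5.8206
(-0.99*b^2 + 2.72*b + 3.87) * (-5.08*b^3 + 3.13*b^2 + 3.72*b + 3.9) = 5.0292*b^5 - 16.9163*b^4 - 14.8288*b^3 + 18.3705*b^2 + 25.0044*b + 15.093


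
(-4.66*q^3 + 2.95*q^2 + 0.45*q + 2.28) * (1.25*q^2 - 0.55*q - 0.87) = -5.825*q^5 + 6.2505*q^4 + 2.9942*q^3 + 0.0359999999999996*q^2 - 1.6455*q - 1.9836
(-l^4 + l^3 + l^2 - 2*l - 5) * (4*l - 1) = -4*l^5 + 5*l^4 + 3*l^3 - 9*l^2 - 18*l + 5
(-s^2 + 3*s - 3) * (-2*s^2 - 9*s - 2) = 2*s^4 + 3*s^3 - 19*s^2 + 21*s + 6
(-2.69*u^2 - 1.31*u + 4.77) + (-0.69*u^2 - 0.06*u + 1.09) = -3.38*u^2 - 1.37*u + 5.86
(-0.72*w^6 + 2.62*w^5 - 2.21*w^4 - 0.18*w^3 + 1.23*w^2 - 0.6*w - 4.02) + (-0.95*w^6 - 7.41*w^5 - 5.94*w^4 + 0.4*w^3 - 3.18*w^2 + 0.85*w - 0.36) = -1.67*w^6 - 4.79*w^5 - 8.15*w^4 + 0.22*w^3 - 1.95*w^2 + 0.25*w - 4.38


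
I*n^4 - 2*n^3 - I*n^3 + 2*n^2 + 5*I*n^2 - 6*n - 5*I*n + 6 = (n - 2*I)*(n + I)*(n + 3*I)*(I*n - I)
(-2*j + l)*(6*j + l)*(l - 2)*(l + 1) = -12*j^2*l^2 + 12*j^2*l + 24*j^2 + 4*j*l^3 - 4*j*l^2 - 8*j*l + l^4 - l^3 - 2*l^2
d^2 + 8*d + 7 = (d + 1)*(d + 7)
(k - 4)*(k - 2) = k^2 - 6*k + 8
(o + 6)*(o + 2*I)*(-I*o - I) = -I*o^3 + 2*o^2 - 7*I*o^2 + 14*o - 6*I*o + 12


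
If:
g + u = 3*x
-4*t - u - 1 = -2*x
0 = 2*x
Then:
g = -u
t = -u/4 - 1/4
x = 0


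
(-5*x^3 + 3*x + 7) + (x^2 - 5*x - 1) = -5*x^3 + x^2 - 2*x + 6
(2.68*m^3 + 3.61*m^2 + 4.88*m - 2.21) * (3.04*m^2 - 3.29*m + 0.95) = 8.1472*m^5 + 2.1572*m^4 + 5.5043*m^3 - 19.3441*m^2 + 11.9069*m - 2.0995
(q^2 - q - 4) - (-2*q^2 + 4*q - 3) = 3*q^2 - 5*q - 1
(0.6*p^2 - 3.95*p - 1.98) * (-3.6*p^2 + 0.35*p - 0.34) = -2.16*p^4 + 14.43*p^3 + 5.5415*p^2 + 0.65*p + 0.6732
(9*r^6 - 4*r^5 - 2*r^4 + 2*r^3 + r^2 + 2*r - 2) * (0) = 0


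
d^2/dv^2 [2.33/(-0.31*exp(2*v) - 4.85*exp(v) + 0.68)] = (-2.33*(0.62*exp(v) + 4.85)*(1.24*exp(v) + 9.7)*exp(v) + (2.8892*exp(v) + 11.3005)*(0.31*exp(2*v) + 4.85*exp(v) - 0.68))*exp(v)/(0.31*exp(2*v) + 4.85*exp(v) - 0.68)^3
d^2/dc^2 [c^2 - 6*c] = 2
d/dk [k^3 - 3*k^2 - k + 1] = 3*k^2 - 6*k - 1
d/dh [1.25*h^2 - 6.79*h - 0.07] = 2.5*h - 6.79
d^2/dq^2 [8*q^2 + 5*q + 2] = 16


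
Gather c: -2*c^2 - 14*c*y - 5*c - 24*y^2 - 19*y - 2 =-2*c^2 + c*(-14*y - 5) - 24*y^2 - 19*y - 2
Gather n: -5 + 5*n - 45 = 5*n - 50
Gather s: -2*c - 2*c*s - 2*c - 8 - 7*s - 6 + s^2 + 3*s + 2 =-4*c + s^2 + s*(-2*c - 4) - 12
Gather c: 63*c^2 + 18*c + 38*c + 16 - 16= 63*c^2 + 56*c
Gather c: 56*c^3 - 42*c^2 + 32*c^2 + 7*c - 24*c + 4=56*c^3 - 10*c^2 - 17*c + 4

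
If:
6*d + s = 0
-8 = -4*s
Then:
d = -1/3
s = 2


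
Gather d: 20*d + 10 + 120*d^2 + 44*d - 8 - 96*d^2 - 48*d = 24*d^2 + 16*d + 2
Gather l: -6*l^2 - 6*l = -6*l^2 - 6*l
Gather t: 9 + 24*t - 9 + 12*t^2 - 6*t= 12*t^2 + 18*t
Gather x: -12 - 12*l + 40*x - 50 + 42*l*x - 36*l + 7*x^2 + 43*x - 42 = -48*l + 7*x^2 + x*(42*l + 83) - 104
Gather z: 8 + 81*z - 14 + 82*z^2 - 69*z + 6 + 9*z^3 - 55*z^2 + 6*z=9*z^3 + 27*z^2 + 18*z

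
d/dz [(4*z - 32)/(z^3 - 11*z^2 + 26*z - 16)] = 4*(3 - 2*z)/(z^4 - 6*z^3 + 13*z^2 - 12*z + 4)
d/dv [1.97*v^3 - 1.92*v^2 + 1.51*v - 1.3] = 5.91*v^2 - 3.84*v + 1.51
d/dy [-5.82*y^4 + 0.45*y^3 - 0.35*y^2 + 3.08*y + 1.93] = -23.28*y^3 + 1.35*y^2 - 0.7*y + 3.08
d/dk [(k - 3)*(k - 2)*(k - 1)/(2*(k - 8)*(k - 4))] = (k^4 - 24*k^3 + 157*k^2 - 372*k + 280)/(2*(k^4 - 24*k^3 + 208*k^2 - 768*k + 1024))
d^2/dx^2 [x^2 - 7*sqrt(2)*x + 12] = 2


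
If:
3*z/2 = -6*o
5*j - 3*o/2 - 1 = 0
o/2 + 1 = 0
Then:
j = -2/5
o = -2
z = 8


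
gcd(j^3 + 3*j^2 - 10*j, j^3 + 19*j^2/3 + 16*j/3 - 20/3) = j + 5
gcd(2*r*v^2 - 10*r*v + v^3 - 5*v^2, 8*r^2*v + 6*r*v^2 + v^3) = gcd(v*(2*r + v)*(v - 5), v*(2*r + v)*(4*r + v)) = 2*r*v + v^2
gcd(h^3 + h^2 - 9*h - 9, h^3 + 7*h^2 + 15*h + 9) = h^2 + 4*h + 3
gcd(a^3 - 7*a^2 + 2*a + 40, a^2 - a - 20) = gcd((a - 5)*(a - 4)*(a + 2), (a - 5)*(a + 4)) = a - 5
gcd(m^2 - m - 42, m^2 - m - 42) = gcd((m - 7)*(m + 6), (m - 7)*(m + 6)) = m^2 - m - 42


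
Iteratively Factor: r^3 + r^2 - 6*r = (r - 2)*(r^2 + 3*r) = r*(r - 2)*(r + 3)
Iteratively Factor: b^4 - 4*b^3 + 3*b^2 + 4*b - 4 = (b - 2)*(b^3 - 2*b^2 - b + 2) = (b - 2)*(b + 1)*(b^2 - 3*b + 2) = (b - 2)*(b - 1)*(b + 1)*(b - 2)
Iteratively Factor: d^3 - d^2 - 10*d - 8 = (d + 1)*(d^2 - 2*d - 8) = (d + 1)*(d + 2)*(d - 4)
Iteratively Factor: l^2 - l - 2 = (l + 1)*(l - 2)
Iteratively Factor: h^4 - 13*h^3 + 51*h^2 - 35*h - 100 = (h - 5)*(h^3 - 8*h^2 + 11*h + 20) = (h - 5)*(h - 4)*(h^2 - 4*h - 5) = (h - 5)^2*(h - 4)*(h + 1)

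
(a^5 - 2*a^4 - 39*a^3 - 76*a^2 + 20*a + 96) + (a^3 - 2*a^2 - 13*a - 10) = a^5 - 2*a^4 - 38*a^3 - 78*a^2 + 7*a + 86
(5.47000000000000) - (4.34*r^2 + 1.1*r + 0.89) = -4.34*r^2 - 1.1*r + 4.58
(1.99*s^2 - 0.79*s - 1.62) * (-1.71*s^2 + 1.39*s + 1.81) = -3.4029*s^4 + 4.117*s^3 + 5.274*s^2 - 3.6817*s - 2.9322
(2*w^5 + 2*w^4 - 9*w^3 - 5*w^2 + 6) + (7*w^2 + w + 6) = 2*w^5 + 2*w^4 - 9*w^3 + 2*w^2 + w + 12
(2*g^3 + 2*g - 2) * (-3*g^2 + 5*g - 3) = -6*g^5 + 10*g^4 - 12*g^3 + 16*g^2 - 16*g + 6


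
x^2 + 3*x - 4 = (x - 1)*(x + 4)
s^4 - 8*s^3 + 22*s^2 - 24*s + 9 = (s - 3)^2*(s - 1)^2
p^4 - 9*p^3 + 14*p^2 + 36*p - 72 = (p - 6)*(p - 3)*(p - 2)*(p + 2)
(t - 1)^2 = t^2 - 2*t + 1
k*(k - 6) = k^2 - 6*k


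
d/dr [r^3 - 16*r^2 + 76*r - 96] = 3*r^2 - 32*r + 76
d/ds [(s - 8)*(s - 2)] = 2*s - 10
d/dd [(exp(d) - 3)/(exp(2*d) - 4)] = (-2*(exp(d) - 3)*exp(d) + exp(2*d) - 4)*exp(d)/(exp(2*d) - 4)^2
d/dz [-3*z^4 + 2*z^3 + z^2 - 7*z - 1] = -12*z^3 + 6*z^2 + 2*z - 7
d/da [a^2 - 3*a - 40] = 2*a - 3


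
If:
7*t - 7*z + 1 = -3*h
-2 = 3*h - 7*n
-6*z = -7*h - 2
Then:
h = 6*z/7 - 2/7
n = 18*z/49 + 8/49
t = 31*z/49 - 1/49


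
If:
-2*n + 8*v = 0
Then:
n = 4*v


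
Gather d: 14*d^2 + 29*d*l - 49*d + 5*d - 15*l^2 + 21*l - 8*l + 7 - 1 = 14*d^2 + d*(29*l - 44) - 15*l^2 + 13*l + 6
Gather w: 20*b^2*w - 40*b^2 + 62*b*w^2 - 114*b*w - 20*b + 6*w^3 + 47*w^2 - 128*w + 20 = -40*b^2 - 20*b + 6*w^3 + w^2*(62*b + 47) + w*(20*b^2 - 114*b - 128) + 20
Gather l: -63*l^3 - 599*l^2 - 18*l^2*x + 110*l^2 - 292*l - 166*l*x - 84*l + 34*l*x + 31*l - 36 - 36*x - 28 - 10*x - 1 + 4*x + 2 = -63*l^3 + l^2*(-18*x - 489) + l*(-132*x - 345) - 42*x - 63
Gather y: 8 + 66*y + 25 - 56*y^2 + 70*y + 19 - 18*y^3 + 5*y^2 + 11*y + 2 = -18*y^3 - 51*y^2 + 147*y + 54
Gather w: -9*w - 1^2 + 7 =6 - 9*w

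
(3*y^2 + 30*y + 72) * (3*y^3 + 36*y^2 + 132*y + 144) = 9*y^5 + 198*y^4 + 1692*y^3 + 6984*y^2 + 13824*y + 10368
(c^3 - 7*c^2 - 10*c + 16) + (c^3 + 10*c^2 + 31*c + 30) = 2*c^3 + 3*c^2 + 21*c + 46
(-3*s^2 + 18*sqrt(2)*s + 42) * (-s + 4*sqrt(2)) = 3*s^3 - 30*sqrt(2)*s^2 + 102*s + 168*sqrt(2)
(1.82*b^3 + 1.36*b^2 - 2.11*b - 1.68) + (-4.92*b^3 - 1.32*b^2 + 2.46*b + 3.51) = -3.1*b^3 + 0.04*b^2 + 0.35*b + 1.83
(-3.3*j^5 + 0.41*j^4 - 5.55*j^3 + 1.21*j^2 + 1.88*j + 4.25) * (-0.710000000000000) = 2.343*j^5 - 0.2911*j^4 + 3.9405*j^3 - 0.8591*j^2 - 1.3348*j - 3.0175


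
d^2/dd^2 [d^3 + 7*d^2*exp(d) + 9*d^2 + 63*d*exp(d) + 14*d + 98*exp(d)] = 7*d^2*exp(d) + 91*d*exp(d) + 6*d + 238*exp(d) + 18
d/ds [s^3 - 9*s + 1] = 3*s^2 - 9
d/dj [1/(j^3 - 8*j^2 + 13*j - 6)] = (-3*j^2 + 16*j - 13)/(j^3 - 8*j^2 + 13*j - 6)^2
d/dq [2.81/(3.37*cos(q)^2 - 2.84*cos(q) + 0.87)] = (18.9394*cos(q) - 7.9804)*sin(q)/(3.37*cos(q)^2 - 2.84*cos(q) + 0.87)^2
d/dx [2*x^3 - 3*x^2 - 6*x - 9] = 6*x^2 - 6*x - 6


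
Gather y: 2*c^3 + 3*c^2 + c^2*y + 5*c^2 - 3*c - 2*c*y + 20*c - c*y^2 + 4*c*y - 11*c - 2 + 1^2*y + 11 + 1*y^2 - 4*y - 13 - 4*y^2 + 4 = 2*c^3 + 8*c^2 + 6*c + y^2*(-c - 3) + y*(c^2 + 2*c - 3)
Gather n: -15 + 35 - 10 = 10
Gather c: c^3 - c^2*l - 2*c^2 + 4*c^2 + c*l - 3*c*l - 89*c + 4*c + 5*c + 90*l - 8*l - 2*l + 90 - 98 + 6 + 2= c^3 + c^2*(2 - l) + c*(-2*l - 80) + 80*l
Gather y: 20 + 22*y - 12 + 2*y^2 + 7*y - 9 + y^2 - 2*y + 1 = 3*y^2 + 27*y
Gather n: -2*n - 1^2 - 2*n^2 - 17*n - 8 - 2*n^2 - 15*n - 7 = -4*n^2 - 34*n - 16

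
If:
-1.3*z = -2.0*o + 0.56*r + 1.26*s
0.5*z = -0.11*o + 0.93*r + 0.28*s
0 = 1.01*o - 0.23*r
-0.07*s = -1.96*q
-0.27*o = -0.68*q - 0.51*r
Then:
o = 0.00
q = 0.00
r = 0.00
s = 0.00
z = 0.00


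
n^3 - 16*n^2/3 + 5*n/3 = n*(n - 5)*(n - 1/3)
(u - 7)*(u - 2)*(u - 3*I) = u^3 - 9*u^2 - 3*I*u^2 + 14*u + 27*I*u - 42*I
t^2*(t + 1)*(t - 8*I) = t^4 + t^3 - 8*I*t^3 - 8*I*t^2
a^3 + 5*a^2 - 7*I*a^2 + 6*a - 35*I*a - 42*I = (a + 2)*(a + 3)*(a - 7*I)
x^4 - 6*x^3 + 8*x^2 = x^2*(x - 4)*(x - 2)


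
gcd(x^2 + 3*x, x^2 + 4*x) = x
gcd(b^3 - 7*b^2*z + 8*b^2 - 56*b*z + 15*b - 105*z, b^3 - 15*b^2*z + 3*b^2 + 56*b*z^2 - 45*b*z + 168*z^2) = -b^2 + 7*b*z - 3*b + 21*z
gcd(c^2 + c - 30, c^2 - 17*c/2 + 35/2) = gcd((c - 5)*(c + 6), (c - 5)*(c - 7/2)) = c - 5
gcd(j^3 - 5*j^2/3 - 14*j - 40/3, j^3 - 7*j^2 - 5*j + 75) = j - 5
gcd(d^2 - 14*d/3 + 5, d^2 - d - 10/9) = d - 5/3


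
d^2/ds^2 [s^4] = 12*s^2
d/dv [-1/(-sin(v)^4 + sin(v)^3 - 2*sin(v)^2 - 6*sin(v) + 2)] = (-4*sin(v)^3 + 3*sin(v)^2 - 4*sin(v) - 6)*cos(v)/(sin(v)^4 - sin(v)^3 + 2*sin(v)^2 + 6*sin(v) - 2)^2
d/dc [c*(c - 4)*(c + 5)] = 3*c^2 + 2*c - 20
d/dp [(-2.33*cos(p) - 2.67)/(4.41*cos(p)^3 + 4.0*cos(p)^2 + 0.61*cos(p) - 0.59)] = -(20.5506*cos(p)^3 + 44.6441*cos(p)^2 + 21.36*cos(p) + 3.0034)*sin(p)/(4.41*cos(p)^3 + 4.0*cos(p)^2 + 0.61*cos(p) - 0.59)^2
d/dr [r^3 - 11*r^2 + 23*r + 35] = 3*r^2 - 22*r + 23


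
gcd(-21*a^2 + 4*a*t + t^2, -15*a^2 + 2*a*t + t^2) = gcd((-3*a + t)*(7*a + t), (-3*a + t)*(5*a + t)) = -3*a + t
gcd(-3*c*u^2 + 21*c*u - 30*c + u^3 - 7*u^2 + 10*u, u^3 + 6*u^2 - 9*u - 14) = u - 2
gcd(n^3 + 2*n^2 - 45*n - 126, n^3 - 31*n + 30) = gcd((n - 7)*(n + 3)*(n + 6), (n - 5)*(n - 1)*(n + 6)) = n + 6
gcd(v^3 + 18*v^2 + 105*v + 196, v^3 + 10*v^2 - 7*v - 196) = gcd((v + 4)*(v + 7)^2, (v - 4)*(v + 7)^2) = v^2 + 14*v + 49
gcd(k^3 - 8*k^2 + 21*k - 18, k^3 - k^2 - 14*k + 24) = k^2 - 5*k + 6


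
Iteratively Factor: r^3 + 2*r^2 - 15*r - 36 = (r - 4)*(r^2 + 6*r + 9) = (r - 4)*(r + 3)*(r + 3)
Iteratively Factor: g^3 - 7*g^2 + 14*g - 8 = (g - 1)*(g^2 - 6*g + 8) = (g - 2)*(g - 1)*(g - 4)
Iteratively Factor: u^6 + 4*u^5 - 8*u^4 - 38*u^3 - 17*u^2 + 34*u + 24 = (u + 4)*(u^5 - 8*u^3 - 6*u^2 + 7*u + 6) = (u - 3)*(u + 4)*(u^4 + 3*u^3 + u^2 - 3*u - 2) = (u - 3)*(u + 1)*(u + 4)*(u^3 + 2*u^2 - u - 2) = (u - 3)*(u + 1)*(u + 2)*(u + 4)*(u^2 - 1) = (u - 3)*(u - 1)*(u + 1)*(u + 2)*(u + 4)*(u + 1)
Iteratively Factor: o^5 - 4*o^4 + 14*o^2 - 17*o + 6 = (o - 1)*(o^4 - 3*o^3 - 3*o^2 + 11*o - 6) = (o - 1)*(o + 2)*(o^3 - 5*o^2 + 7*o - 3) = (o - 1)^2*(o + 2)*(o^2 - 4*o + 3) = (o - 1)^3*(o + 2)*(o - 3)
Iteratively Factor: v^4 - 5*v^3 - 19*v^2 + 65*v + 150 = (v - 5)*(v^3 - 19*v - 30) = (v - 5)^2*(v^2 + 5*v + 6) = (v - 5)^2*(v + 3)*(v + 2)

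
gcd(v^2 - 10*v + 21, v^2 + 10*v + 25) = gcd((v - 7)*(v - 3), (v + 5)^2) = 1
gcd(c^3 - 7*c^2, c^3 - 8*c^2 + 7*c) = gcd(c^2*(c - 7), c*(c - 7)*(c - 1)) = c^2 - 7*c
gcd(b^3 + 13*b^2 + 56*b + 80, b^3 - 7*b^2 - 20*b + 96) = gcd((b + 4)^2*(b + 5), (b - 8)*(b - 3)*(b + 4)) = b + 4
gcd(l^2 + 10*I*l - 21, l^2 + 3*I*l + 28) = l + 7*I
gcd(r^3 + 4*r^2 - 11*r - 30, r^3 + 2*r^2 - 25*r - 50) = r^2 + 7*r + 10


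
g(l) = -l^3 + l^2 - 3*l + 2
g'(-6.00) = -123.00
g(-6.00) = 272.00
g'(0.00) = -3.00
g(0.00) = 2.00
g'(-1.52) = -12.97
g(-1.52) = 12.38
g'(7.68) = -164.59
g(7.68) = -415.04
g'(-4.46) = -71.59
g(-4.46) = 123.99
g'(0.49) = -2.74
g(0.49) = 0.65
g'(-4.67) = -77.77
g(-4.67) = 139.67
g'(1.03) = -4.12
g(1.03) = -1.12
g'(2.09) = -11.92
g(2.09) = -9.03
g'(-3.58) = -48.61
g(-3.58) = 71.44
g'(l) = -3*l^2 + 2*l - 3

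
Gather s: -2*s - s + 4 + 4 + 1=9 - 3*s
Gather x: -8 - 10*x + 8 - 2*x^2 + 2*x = -2*x^2 - 8*x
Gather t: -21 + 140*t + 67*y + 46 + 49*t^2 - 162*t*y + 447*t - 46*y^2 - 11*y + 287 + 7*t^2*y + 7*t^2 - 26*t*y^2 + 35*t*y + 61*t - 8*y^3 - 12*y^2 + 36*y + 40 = t^2*(7*y + 56) + t*(-26*y^2 - 127*y + 648) - 8*y^3 - 58*y^2 + 92*y + 352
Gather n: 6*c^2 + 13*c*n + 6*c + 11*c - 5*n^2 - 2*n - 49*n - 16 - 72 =6*c^2 + 17*c - 5*n^2 + n*(13*c - 51) - 88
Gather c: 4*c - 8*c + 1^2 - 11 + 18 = 8 - 4*c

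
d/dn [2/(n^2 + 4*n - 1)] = 4*(-n - 2)/(n^2 + 4*n - 1)^2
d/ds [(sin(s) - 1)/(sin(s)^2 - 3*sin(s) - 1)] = (2*sin(s) + cos(s)^2 - 5)*cos(s)/(3*sin(s) + cos(s)^2)^2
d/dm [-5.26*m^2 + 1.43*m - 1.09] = 1.43 - 10.52*m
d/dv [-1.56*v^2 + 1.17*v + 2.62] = 1.17 - 3.12*v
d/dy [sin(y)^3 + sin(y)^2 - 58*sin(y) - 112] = (3*sin(y)^2 + 2*sin(y) - 58)*cos(y)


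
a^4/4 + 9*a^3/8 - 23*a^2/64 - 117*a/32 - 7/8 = (a/4 + 1)*(a - 7/4)*(a + 1/4)*(a + 2)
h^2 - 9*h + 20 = (h - 5)*(h - 4)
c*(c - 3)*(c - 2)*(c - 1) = c^4 - 6*c^3 + 11*c^2 - 6*c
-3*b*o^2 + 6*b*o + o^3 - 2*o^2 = o*(-3*b + o)*(o - 2)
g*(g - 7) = g^2 - 7*g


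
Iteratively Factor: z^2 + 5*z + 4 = (z + 4)*(z + 1)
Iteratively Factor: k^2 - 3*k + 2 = (k - 2)*(k - 1)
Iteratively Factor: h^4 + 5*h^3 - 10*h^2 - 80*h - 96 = (h - 4)*(h^3 + 9*h^2 + 26*h + 24) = (h - 4)*(h + 4)*(h^2 + 5*h + 6) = (h - 4)*(h + 3)*(h + 4)*(h + 2)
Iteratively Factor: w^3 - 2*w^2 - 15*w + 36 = (w - 3)*(w^2 + w - 12) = (w - 3)^2*(w + 4)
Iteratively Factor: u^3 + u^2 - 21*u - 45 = (u - 5)*(u^2 + 6*u + 9) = (u - 5)*(u + 3)*(u + 3)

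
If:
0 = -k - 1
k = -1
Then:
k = -1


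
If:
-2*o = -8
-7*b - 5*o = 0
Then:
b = -20/7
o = 4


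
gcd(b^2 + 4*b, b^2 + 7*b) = b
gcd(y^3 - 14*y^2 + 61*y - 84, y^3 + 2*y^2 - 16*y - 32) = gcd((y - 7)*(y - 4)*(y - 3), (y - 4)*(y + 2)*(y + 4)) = y - 4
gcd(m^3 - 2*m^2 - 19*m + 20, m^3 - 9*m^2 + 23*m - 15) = m^2 - 6*m + 5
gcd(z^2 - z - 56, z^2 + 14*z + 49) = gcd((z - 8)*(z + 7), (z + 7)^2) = z + 7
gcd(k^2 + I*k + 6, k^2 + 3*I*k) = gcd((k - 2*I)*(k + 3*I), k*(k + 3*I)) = k + 3*I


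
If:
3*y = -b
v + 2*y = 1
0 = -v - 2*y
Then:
No Solution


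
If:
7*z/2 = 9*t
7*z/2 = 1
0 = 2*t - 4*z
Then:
No Solution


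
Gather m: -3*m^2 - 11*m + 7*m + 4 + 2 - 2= -3*m^2 - 4*m + 4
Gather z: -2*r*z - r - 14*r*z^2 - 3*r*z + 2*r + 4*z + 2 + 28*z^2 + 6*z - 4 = r + z^2*(28 - 14*r) + z*(10 - 5*r) - 2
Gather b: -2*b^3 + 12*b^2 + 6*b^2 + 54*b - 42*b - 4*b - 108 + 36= -2*b^3 + 18*b^2 + 8*b - 72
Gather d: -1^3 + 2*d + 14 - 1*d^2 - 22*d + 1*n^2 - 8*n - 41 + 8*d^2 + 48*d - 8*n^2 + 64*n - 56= 7*d^2 + 28*d - 7*n^2 + 56*n - 84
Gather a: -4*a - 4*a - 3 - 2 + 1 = -8*a - 4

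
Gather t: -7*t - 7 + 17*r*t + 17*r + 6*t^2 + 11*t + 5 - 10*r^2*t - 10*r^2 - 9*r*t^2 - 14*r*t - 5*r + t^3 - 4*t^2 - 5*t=-10*r^2 + 12*r + t^3 + t^2*(2 - 9*r) + t*(-10*r^2 + 3*r - 1) - 2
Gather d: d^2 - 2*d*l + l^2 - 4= d^2 - 2*d*l + l^2 - 4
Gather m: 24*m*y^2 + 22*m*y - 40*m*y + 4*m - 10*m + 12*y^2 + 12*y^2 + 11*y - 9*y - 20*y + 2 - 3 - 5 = m*(24*y^2 - 18*y - 6) + 24*y^2 - 18*y - 6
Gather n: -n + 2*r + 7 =-n + 2*r + 7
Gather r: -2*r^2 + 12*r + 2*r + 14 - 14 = -2*r^2 + 14*r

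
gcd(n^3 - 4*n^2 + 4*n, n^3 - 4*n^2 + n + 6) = n - 2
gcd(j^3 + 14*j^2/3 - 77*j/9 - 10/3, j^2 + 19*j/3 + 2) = j^2 + 19*j/3 + 2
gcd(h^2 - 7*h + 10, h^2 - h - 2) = h - 2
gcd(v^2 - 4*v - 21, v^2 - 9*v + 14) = v - 7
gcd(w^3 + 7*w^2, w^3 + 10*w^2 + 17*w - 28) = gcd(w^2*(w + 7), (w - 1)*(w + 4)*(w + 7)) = w + 7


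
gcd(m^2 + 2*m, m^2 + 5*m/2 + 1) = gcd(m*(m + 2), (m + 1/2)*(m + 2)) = m + 2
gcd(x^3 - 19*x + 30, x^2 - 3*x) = x - 3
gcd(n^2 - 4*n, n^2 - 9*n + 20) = n - 4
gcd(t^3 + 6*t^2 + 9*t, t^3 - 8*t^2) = t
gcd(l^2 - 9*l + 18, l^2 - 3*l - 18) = l - 6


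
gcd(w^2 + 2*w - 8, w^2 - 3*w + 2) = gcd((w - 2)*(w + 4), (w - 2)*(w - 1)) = w - 2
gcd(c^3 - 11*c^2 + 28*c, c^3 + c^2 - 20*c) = c^2 - 4*c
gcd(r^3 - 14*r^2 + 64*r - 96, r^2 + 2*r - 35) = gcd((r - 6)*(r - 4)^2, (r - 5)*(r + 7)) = 1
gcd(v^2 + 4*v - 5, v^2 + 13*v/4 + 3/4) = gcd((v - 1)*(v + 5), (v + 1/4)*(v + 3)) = 1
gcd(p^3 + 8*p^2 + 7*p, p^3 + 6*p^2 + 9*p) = p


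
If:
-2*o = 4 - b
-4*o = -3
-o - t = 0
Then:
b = 11/2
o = 3/4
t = -3/4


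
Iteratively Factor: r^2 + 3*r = (r)*(r + 3)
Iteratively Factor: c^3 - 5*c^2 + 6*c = (c)*(c^2 - 5*c + 6) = c*(c - 3)*(c - 2)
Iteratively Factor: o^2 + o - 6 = (o + 3)*(o - 2)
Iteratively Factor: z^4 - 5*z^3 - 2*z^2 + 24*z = (z + 2)*(z^3 - 7*z^2 + 12*z) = z*(z + 2)*(z^2 - 7*z + 12) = z*(z - 4)*(z + 2)*(z - 3)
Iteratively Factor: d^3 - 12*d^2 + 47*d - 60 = (d - 4)*(d^2 - 8*d + 15) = (d - 4)*(d - 3)*(d - 5)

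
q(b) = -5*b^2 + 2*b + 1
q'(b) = 2 - 10*b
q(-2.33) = -30.80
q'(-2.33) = 25.30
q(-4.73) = -120.32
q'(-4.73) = 49.30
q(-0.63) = -2.24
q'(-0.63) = 8.30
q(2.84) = -33.65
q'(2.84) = -26.40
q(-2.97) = -49.04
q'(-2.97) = 31.70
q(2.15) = -17.81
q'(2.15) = -19.50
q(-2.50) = -35.25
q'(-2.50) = 27.00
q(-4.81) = -124.30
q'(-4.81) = 50.10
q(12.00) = -695.00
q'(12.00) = -118.00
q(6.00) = -167.00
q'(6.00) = -58.00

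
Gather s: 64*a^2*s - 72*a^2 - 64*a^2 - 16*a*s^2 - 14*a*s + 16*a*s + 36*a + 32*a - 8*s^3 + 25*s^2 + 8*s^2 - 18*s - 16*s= -136*a^2 + 68*a - 8*s^3 + s^2*(33 - 16*a) + s*(64*a^2 + 2*a - 34)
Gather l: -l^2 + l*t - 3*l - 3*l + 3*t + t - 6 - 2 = -l^2 + l*(t - 6) + 4*t - 8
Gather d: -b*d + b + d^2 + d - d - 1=-b*d + b + d^2 - 1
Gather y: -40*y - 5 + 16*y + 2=-24*y - 3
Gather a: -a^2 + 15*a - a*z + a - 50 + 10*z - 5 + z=-a^2 + a*(16 - z) + 11*z - 55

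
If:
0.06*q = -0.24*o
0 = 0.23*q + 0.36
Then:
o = 0.39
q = -1.57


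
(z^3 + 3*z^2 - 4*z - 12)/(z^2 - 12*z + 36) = (z^3 + 3*z^2 - 4*z - 12)/(z^2 - 12*z + 36)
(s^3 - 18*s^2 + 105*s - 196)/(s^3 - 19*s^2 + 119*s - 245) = (s - 4)/(s - 5)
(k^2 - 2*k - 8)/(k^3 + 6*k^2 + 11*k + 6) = (k - 4)/(k^2 + 4*k + 3)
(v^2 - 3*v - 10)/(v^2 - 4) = (v - 5)/(v - 2)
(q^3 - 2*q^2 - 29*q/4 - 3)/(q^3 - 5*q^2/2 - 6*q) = (q + 1/2)/q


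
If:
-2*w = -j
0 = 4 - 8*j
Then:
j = 1/2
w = 1/4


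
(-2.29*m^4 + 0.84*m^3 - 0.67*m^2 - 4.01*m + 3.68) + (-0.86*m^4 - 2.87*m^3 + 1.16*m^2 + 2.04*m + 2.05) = -3.15*m^4 - 2.03*m^3 + 0.49*m^2 - 1.97*m + 5.73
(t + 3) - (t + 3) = 0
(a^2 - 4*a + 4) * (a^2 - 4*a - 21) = a^4 - 8*a^3 - a^2 + 68*a - 84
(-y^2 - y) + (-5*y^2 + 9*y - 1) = -6*y^2 + 8*y - 1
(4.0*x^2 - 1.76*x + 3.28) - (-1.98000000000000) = 4.0*x^2 - 1.76*x + 5.26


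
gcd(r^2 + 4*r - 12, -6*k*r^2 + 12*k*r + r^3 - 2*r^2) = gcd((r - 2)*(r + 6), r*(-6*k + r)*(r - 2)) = r - 2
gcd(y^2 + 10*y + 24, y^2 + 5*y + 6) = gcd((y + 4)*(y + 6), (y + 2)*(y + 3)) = 1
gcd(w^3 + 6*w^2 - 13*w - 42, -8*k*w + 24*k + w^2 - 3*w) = w - 3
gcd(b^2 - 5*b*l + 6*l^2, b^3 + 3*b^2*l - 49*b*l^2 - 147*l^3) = 1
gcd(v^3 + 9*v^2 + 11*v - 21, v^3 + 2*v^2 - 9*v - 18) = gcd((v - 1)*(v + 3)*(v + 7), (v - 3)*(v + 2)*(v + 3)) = v + 3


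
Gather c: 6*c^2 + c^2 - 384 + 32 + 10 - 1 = 7*c^2 - 343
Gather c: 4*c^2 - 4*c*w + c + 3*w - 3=4*c^2 + c*(1 - 4*w) + 3*w - 3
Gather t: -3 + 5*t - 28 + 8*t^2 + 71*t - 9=8*t^2 + 76*t - 40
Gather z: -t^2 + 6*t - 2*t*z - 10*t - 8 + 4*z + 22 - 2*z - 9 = -t^2 - 4*t + z*(2 - 2*t) + 5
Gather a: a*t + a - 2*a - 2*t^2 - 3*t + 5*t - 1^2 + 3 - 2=a*(t - 1) - 2*t^2 + 2*t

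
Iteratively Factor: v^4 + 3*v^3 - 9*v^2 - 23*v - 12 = (v - 3)*(v^3 + 6*v^2 + 9*v + 4) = (v - 3)*(v + 1)*(v^2 + 5*v + 4) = (v - 3)*(v + 1)*(v + 4)*(v + 1)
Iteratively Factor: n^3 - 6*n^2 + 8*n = (n - 2)*(n^2 - 4*n) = (n - 4)*(n - 2)*(n)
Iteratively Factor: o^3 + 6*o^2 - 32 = (o - 2)*(o^2 + 8*o + 16) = (o - 2)*(o + 4)*(o + 4)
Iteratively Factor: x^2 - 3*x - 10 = (x - 5)*(x + 2)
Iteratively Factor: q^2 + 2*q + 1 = (q + 1)*(q + 1)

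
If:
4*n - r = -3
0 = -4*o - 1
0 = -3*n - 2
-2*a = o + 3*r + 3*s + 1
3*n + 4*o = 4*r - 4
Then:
No Solution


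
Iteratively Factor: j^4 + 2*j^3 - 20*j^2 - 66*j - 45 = (j + 1)*(j^3 + j^2 - 21*j - 45) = (j + 1)*(j + 3)*(j^2 - 2*j - 15) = (j - 5)*(j + 1)*(j + 3)*(j + 3)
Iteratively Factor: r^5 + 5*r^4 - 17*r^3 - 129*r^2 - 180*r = (r + 4)*(r^4 + r^3 - 21*r^2 - 45*r) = r*(r + 4)*(r^3 + r^2 - 21*r - 45) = r*(r + 3)*(r + 4)*(r^2 - 2*r - 15) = r*(r + 3)^2*(r + 4)*(r - 5)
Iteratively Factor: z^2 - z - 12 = (z + 3)*(z - 4)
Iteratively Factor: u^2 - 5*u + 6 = (u - 3)*(u - 2)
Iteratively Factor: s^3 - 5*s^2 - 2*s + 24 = (s - 3)*(s^2 - 2*s - 8) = (s - 4)*(s - 3)*(s + 2)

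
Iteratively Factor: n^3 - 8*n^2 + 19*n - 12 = (n - 3)*(n^2 - 5*n + 4) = (n - 4)*(n - 3)*(n - 1)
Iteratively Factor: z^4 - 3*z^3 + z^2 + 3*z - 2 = (z + 1)*(z^3 - 4*z^2 + 5*z - 2) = (z - 2)*(z + 1)*(z^2 - 2*z + 1) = (z - 2)*(z - 1)*(z + 1)*(z - 1)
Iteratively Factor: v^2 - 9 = (v + 3)*(v - 3)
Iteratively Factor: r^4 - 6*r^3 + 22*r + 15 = (r + 1)*(r^3 - 7*r^2 + 7*r + 15) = (r + 1)^2*(r^2 - 8*r + 15) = (r - 3)*(r + 1)^2*(r - 5)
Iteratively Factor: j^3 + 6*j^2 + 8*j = (j + 4)*(j^2 + 2*j) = j*(j + 4)*(j + 2)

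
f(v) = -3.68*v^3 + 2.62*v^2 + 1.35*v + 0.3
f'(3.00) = -82.29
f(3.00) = -71.43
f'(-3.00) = -113.73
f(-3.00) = 119.19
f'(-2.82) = -101.22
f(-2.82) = 99.86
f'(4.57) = -205.27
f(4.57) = -290.05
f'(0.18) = 1.94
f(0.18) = 0.61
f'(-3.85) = -182.46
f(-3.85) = 243.94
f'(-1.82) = -44.76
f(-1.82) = 28.71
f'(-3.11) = -121.73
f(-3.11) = 132.14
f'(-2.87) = -104.62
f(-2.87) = 105.00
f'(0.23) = 1.97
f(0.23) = 0.70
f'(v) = -11.04*v^2 + 5.24*v + 1.35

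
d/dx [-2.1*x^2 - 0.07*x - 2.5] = -4.2*x - 0.07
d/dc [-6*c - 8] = -6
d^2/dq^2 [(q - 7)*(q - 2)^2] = 6*q - 22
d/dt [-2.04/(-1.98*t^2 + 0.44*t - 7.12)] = (0.8976 - 8.0784*t)/(1.98*t^2 - 0.44*t + 7.12)^2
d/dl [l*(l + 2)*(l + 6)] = 3*l^2 + 16*l + 12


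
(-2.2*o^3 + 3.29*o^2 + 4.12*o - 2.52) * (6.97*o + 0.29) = -15.334*o^4 + 22.2933*o^3 + 29.6705*o^2 - 16.3696*o - 0.7308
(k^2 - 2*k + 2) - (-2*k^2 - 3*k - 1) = 3*k^2 + k + 3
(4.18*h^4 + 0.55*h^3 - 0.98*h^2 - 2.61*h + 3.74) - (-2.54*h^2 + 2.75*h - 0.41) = 4.18*h^4 + 0.55*h^3 + 1.56*h^2 - 5.36*h + 4.15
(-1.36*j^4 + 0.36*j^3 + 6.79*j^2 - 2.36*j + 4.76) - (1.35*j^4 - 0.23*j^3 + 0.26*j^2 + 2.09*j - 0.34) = -2.71*j^4 + 0.59*j^3 + 6.53*j^2 - 4.45*j + 5.1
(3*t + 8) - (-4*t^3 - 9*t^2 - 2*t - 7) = 4*t^3 + 9*t^2 + 5*t + 15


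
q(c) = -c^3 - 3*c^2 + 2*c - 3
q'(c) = -3*c^2 - 6*c + 2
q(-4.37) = 14.42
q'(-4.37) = -29.07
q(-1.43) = -9.07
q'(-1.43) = 4.45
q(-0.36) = -4.06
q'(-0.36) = 3.77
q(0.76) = -3.65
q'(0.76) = -4.29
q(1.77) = -14.40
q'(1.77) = -18.02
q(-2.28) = -11.30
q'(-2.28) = 0.08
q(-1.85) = -10.64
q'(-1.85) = 2.83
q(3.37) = -68.60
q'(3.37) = -52.29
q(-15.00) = 2667.00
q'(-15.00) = -583.00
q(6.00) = -315.00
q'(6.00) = -142.00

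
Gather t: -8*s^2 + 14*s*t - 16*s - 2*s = -8*s^2 + 14*s*t - 18*s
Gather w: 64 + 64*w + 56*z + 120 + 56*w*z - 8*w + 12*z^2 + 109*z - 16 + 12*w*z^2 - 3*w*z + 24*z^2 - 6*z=w*(12*z^2 + 53*z + 56) + 36*z^2 + 159*z + 168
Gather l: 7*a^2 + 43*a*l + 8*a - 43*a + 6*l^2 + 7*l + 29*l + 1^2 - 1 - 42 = 7*a^2 - 35*a + 6*l^2 + l*(43*a + 36) - 42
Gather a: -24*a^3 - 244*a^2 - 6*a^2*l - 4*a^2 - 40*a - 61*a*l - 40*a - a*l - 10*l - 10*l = -24*a^3 + a^2*(-6*l - 248) + a*(-62*l - 80) - 20*l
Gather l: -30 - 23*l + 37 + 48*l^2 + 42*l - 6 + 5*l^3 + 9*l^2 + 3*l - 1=5*l^3 + 57*l^2 + 22*l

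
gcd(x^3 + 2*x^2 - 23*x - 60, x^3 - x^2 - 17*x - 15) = x^2 - 2*x - 15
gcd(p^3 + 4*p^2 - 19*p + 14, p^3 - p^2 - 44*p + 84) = p^2 + 5*p - 14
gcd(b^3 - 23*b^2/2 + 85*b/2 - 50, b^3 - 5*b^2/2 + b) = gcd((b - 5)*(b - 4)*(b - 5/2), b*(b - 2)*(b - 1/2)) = 1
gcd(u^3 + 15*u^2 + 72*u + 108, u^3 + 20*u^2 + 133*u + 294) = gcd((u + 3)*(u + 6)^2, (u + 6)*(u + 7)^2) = u + 6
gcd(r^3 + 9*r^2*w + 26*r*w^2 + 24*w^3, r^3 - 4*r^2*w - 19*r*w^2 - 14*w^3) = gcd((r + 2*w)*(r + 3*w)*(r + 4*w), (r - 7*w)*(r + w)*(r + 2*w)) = r + 2*w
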